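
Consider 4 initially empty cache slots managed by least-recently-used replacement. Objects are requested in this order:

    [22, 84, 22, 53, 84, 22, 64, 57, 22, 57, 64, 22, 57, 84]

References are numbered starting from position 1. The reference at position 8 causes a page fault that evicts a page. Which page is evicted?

pos 1: 22 → fault, frames (22)
pos 2: 84 → fault, frames (22 84)
pos 3: 22 → hit
pos 4: 53 → fault, frames (84 22 53)
pos 5: 84 → hit
pos 6: 22 → hit
pos 7: 64 → fault, frames (53 84 22 64)
pos 8: 57 → fault, evict 53, frames (84 22 64 57)
At position 8, page 53 is evicted.

53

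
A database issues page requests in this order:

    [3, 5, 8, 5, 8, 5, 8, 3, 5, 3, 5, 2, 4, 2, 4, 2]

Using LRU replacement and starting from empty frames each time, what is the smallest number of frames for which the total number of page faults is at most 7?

f=1: 16 faults
f=2: 7 faults
f=3: 5 faults
f=4: 5 faults
f=5: 5 faults
Smallest f with faults ≤ 7 is 2.

2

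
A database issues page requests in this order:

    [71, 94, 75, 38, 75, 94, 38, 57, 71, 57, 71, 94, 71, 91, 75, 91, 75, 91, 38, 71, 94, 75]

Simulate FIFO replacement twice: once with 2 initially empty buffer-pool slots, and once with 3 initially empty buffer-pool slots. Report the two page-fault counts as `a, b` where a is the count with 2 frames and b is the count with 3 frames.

14, 13

2 frames: F F F F . F . F F . . F . F F . . . F F F F → 14 faults.
3 frames: F F F F . . . F F . . F . F F . . . F F F F → 13 faults.
13 < 14: adding a frame reduced faults, as is typical.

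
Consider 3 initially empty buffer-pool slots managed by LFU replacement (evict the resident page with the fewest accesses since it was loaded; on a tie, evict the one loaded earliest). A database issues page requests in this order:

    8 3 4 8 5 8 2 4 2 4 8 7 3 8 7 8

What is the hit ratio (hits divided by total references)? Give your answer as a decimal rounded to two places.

0.44

8: fault, frames (8)
3: fault, frames (8 3)
4: fault, frames (8 3 4)
8: hit
5: fault, evict 3, frames (8 4 5)
8: hit
2: fault, evict 4, frames (8 5 2)
4: fault, evict 5, frames (8 2 4)
2: hit
4: hit
8: hit
7: fault, evict 2, frames (8 4 7)
3: fault, evict 7, frames (8 4 3)
8: hit
7: fault, evict 3, frames (8 4 7)
8: hit
Hits: 7 of 16 references → 7/16 = 0.4375.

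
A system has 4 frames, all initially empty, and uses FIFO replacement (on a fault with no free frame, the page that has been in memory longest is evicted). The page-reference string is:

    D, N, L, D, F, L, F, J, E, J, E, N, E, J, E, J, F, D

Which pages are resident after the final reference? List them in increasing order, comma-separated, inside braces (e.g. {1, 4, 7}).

D: fault, frames [D]
N: fault, frames [D, N]
L: fault, frames [D, N, L]
D: hit
F: fault, frames [D, N, L, F]
L: hit
F: hit
J: fault, evict D, frames [N, L, F, J]
E: fault, evict N, frames [L, F, J, E]
J: hit
E: hit
N: fault, evict L, frames [F, J, E, N]
E: hit
J: hit
E: hit
J: hit
F: hit
D: fault, evict F, frames [J, E, N, D]

{D, E, J, N}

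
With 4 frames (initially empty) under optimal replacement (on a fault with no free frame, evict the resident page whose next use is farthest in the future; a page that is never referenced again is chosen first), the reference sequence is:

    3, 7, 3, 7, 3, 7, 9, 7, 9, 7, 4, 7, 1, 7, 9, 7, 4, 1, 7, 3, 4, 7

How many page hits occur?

16

3 → miss, frames [3]
7 → miss, frames [3, 7]
3 → hit
7 → hit
3 → hit
7 → hit
9 → miss, frames [3, 7, 9]
7 → hit
9 → hit
7 → hit
4 → miss, frames [3, 7, 9, 4]
7 → hit
1 → miss, evict 3, frames [7, 9, 4, 1]
7 → hit
9 → hit
7 → hit
4 → hit
1 → hit
7 → hit
3 → miss, evict 1, frames [7, 9, 4, 3]
4 → hit
7 → hit
Hits: 16.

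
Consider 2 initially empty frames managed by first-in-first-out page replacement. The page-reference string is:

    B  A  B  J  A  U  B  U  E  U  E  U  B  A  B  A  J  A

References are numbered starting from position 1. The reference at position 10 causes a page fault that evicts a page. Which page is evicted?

B

pos 1: B: fault, frames (B)
pos 2: A: fault, frames (B A)
pos 3: B: hit
pos 4: J: fault, evict B, frames (A J)
pos 5: A: hit
pos 6: U: fault, evict A, frames (J U)
pos 7: B: fault, evict J, frames (U B)
pos 8: U: hit
pos 9: E: fault, evict U, frames (B E)
pos 10: U: fault, evict B, frames (E U)
At position 10, page B is evicted.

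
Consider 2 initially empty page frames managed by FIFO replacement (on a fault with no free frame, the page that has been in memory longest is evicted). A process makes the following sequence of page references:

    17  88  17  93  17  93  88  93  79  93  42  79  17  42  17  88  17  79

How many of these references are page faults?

17: miss, frames [17]
88: miss, frames [17, 88]
17: hit
93: miss, evict 17, frames [88, 93]
17: miss, evict 88, frames [93, 17]
93: hit
88: miss, evict 93, frames [17, 88]
93: miss, evict 17, frames [88, 93]
79: miss, evict 88, frames [93, 79]
93: hit
42: miss, evict 93, frames [79, 42]
79: hit
17: miss, evict 79, frames [42, 17]
42: hit
17: hit
88: miss, evict 42, frames [17, 88]
17: hit
79: miss, evict 17, frames [88, 79]
Page faults: 11.

11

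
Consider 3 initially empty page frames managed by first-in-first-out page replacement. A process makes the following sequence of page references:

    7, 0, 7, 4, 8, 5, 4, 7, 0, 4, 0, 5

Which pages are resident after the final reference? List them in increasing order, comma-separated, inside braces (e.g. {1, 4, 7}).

{0, 4, 5}

7 -> fault, frames {7}
0 -> fault, frames {7,0}
7 -> hit
4 -> fault, frames {7,0,4}
8 -> fault, evict 7, frames {0,4,8}
5 -> fault, evict 0, frames {4,8,5}
4 -> hit
7 -> fault, evict 4, frames {8,5,7}
0 -> fault, evict 8, frames {5,7,0}
4 -> fault, evict 5, frames {7,0,4}
0 -> hit
5 -> fault, evict 7, frames {0,4,5}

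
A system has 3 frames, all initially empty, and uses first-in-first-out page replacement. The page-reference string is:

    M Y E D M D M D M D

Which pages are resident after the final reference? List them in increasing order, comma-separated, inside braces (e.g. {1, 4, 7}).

{D, E, M}

M: miss, frames {M}
Y: miss, frames {M,Y}
E: miss, frames {M,Y,E}
D: miss, evict M, frames {Y,E,D}
M: miss, evict Y, frames {E,D,M}
D: hit
M: hit
D: hit
M: hit
D: hit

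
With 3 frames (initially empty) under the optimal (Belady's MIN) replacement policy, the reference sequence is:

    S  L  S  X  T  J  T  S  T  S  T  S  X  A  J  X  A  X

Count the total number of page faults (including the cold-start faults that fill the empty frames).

S → fault, frames (S)
L → fault, frames (S L)
S → hit
X → fault, frames (S L X)
T → fault, evict L, frames (S X T)
J → fault, evict X, frames (S T J)
T → hit
S → hit
T → hit
S → hit
T → hit
S → hit
X → fault, evict T, frames (S J X)
A → fault, evict S, frames (J X A)
J → hit
X → hit
A → hit
X → hit
Page faults: 7.

7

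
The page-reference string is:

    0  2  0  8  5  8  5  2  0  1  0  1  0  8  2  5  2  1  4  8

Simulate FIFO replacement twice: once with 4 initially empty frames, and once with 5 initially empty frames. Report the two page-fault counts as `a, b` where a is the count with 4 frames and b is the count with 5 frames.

9, 6

4 frames: F F . F F . . . . F F . . . F . . . F F → 9 faults.
5 frames: F F . F F . . . . F . . . . . . . . F . → 6 faults.
6 < 9: adding a frame reduced faults, as is typical.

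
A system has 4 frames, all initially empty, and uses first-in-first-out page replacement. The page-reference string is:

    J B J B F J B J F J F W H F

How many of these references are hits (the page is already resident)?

J → fault, frames [J]
B → fault, frames [J, B]
J → hit
B → hit
F → fault, frames [J, B, F]
J → hit
B → hit
J → hit
F → hit
J → hit
F → hit
W → fault, frames [J, B, F, W]
H → fault, evict J, frames [B, F, W, H]
F → hit
Hits: 9.

9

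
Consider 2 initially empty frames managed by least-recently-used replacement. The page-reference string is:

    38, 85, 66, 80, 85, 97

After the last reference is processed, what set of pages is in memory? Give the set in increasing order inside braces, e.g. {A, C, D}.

{85, 97}

38 -> miss, frames {38}
85 -> miss, frames {38,85}
66 -> miss, evict 38, frames {85,66}
80 -> miss, evict 85, frames {66,80}
85 -> miss, evict 66, frames {80,85}
97 -> miss, evict 80, frames {85,97}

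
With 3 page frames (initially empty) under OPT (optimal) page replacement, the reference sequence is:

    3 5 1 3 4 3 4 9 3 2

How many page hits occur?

3 → miss, frames {3}
5 → miss, frames {3,5}
1 → miss, frames {3,5,1}
3 → hit
4 → miss, evict 1, frames {3,5,4}
3 → hit
4 → hit
9 → miss, evict 4, frames {3,5,9}
3 → hit
2 → miss, evict 9, frames {3,5,2}
Hits: 4.

4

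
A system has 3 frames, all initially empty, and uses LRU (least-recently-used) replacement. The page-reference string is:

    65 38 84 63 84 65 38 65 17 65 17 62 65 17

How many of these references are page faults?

65: miss, frames (65)
38: miss, frames (65 38)
84: miss, frames (65 38 84)
63: miss, evict 65, frames (38 84 63)
84: hit
65: miss, evict 38, frames (63 84 65)
38: miss, evict 63, frames (84 65 38)
65: hit
17: miss, evict 84, frames (38 65 17)
65: hit
17: hit
62: miss, evict 38, frames (65 17 62)
65: hit
17: hit
Page faults: 8.

8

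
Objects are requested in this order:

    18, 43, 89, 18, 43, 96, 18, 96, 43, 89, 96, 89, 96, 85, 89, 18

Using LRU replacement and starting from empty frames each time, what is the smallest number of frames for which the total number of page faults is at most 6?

f=1: 16 faults
f=2: 13 faults
f=3: 7 faults
f=4: 6 faults
f=5: 5 faults
Smallest f with faults ≤ 6 is 4.

4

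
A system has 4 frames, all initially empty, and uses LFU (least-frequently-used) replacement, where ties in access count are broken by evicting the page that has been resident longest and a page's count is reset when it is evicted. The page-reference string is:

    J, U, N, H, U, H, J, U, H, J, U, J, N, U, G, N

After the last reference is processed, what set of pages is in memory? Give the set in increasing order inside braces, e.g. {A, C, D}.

J -> fault, frames [J]
U -> fault, frames [J, U]
N -> fault, frames [J, U, N]
H -> fault, frames [J, U, N, H]
U -> hit
H -> hit
J -> hit
U -> hit
H -> hit
J -> hit
U -> hit
J -> hit
N -> hit
U -> hit
G -> fault, evict N, frames [J, U, H, G]
N -> fault, evict G, frames [J, U, H, N]

{H, J, N, U}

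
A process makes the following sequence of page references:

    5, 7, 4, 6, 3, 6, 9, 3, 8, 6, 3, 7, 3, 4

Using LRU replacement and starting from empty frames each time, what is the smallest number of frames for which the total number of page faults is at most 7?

6

f=1: 14 faults
f=2: 12 faults
f=3: 10 faults
f=4: 9 faults
f=5: 9 faults
f=6: 7 faults
f=7: 7 faults
Smallest f with faults ≤ 7 is 6.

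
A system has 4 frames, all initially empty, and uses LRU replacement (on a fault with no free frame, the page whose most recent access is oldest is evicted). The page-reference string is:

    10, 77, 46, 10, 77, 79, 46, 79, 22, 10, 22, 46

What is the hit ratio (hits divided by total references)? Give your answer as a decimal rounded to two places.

0.50

10: miss, frames {10}
77: miss, frames {10,77}
46: miss, frames {10,77,46}
10: hit
77: hit
79: miss, frames {46,10,77,79}
46: hit
79: hit
22: miss, evict 10, frames {77,46,79,22}
10: miss, evict 77, frames {46,79,22,10}
22: hit
46: hit
Hits: 6 of 12 references → 6/12 = 0.5000.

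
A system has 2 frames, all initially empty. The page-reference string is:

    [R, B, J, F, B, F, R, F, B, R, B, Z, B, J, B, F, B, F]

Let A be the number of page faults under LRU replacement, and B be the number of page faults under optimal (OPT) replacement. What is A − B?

2

Under LRU: F F F F F . F . F F . F . F . F . . → 11 faults.
Under OPT: F F F F . . F . F . . F . F . F . . → 9 faults.
A − B = 11 − 9 = 2.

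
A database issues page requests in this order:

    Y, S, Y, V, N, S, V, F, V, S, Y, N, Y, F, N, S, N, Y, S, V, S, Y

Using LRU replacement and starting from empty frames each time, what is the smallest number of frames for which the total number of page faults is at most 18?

f=1: 22 faults
f=2: 17 faults
f=3: 12 faults
f=4: 9 faults
f=5: 5 faults
Smallest f with faults ≤ 18 is 2.

2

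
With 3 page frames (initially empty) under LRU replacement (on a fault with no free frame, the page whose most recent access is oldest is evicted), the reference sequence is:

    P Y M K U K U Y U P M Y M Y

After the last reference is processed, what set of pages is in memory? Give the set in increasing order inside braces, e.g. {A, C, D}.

P -> miss, frames [P]
Y -> miss, frames [P, Y]
M -> miss, frames [P, Y, M]
K -> miss, evict P, frames [Y, M, K]
U -> miss, evict Y, frames [M, K, U]
K -> hit
U -> hit
Y -> miss, evict M, frames [K, U, Y]
U -> hit
P -> miss, evict K, frames [Y, U, P]
M -> miss, evict Y, frames [U, P, M]
Y -> miss, evict U, frames [P, M, Y]
M -> hit
Y -> hit

{M, P, Y}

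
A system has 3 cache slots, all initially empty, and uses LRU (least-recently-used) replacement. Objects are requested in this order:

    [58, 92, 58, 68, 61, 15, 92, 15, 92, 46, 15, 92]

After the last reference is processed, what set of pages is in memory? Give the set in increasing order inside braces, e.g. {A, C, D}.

{15, 46, 92}

58: miss, frames (58)
92: miss, frames (58 92)
58: hit
68: miss, frames (92 58 68)
61: miss, evict 92, frames (58 68 61)
15: miss, evict 58, frames (68 61 15)
92: miss, evict 68, frames (61 15 92)
15: hit
92: hit
46: miss, evict 61, frames (15 92 46)
15: hit
92: hit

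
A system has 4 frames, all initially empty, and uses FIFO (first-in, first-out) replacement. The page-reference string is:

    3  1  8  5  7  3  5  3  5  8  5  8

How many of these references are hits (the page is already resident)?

6

3 → miss, frames (3)
1 → miss, frames (3 1)
8 → miss, frames (3 1 8)
5 → miss, frames (3 1 8 5)
7 → miss, evict 3, frames (1 8 5 7)
3 → miss, evict 1, frames (8 5 7 3)
5 → hit
3 → hit
5 → hit
8 → hit
5 → hit
8 → hit
Hits: 6.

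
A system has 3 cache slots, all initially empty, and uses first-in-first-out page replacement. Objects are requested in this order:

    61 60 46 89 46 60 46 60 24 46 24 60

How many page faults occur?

61 → miss, frames {61}
60 → miss, frames {61,60}
46 → miss, frames {61,60,46}
89 → miss, evict 61, frames {60,46,89}
46 → hit
60 → hit
46 → hit
60 → hit
24 → miss, evict 60, frames {46,89,24}
46 → hit
24 → hit
60 → miss, evict 46, frames {89,24,60}
Page faults: 6.

6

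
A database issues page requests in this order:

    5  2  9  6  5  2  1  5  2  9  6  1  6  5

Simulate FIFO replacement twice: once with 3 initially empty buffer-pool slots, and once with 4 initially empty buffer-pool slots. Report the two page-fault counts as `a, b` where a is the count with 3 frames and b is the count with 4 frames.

10, 11

3 frames: F F F F F F F . . F F . . F → 10 faults.
4 frames: F F F F . . F F F F F F . F → 11 faults.
11 > 10: adding a frame increased faults — Belady's anomaly.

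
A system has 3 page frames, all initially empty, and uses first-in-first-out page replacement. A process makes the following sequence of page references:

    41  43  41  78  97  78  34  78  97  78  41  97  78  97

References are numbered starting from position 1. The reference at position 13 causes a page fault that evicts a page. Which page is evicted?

97

pos 1: 41: miss, frames [41]
pos 2: 43: miss, frames [41, 43]
pos 3: 41: hit
pos 4: 78: miss, frames [41, 43, 78]
pos 5: 97: miss, evict 41, frames [43, 78, 97]
pos 6: 78: hit
pos 7: 34: miss, evict 43, frames [78, 97, 34]
pos 8: 78: hit
pos 9: 97: hit
pos 10: 78: hit
pos 11: 41: miss, evict 78, frames [97, 34, 41]
pos 12: 97: hit
pos 13: 78: miss, evict 97, frames [34, 41, 78]
At position 13, page 97 is evicted.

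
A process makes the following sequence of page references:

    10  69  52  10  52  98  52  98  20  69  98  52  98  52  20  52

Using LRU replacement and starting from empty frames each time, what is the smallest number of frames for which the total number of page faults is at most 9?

f=1: 16 faults
f=2: 10 faults
f=3: 8 faults
f=4: 6 faults
f=5: 5 faults
Smallest f with faults ≤ 9 is 3.

3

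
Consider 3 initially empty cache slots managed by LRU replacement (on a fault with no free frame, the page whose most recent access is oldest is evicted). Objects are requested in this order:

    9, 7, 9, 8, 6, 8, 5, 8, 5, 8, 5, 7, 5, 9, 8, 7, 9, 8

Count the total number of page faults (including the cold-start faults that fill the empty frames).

9

9 -> fault, frames {9}
7 -> fault, frames {9,7}
9 -> hit
8 -> fault, frames {7,9,8}
6 -> fault, evict 7, frames {9,8,6}
8 -> hit
5 -> fault, evict 9, frames {6,8,5}
8 -> hit
5 -> hit
8 -> hit
5 -> hit
7 -> fault, evict 6, frames {8,5,7}
5 -> hit
9 -> fault, evict 8, frames {7,5,9}
8 -> fault, evict 7, frames {5,9,8}
7 -> fault, evict 5, frames {9,8,7}
9 -> hit
8 -> hit
Page faults: 9.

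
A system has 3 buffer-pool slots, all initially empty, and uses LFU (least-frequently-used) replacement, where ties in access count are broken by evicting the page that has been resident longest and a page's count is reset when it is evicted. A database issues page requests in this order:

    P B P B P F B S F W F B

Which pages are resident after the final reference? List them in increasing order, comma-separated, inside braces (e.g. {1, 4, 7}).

{B, F, P}

P -> fault, frames (P)
B -> fault, frames (P B)
P -> hit
B -> hit
P -> hit
F -> fault, frames (P B F)
B -> hit
S -> fault, evict F, frames (P B S)
F -> fault, evict S, frames (P B F)
W -> fault, evict F, frames (P B W)
F -> fault, evict W, frames (P B F)
B -> hit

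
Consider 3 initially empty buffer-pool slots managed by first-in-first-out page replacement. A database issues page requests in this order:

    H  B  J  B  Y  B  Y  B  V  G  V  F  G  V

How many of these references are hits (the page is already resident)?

7

H → miss, frames [H]
B → miss, frames [H, B]
J → miss, frames [H, B, J]
B → hit
Y → miss, evict H, frames [B, J, Y]
B → hit
Y → hit
B → hit
V → miss, evict B, frames [J, Y, V]
G → miss, evict J, frames [Y, V, G]
V → hit
F → miss, evict Y, frames [V, G, F]
G → hit
V → hit
Hits: 7.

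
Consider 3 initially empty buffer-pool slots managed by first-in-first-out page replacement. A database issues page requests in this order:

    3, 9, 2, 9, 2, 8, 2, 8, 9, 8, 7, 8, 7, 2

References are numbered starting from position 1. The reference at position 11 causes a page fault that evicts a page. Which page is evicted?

9

pos 1: 3 -> fault, frames [3]
pos 2: 9 -> fault, frames [3, 9]
pos 3: 2 -> fault, frames [3, 9, 2]
pos 4: 9 -> hit
pos 5: 2 -> hit
pos 6: 8 -> fault, evict 3, frames [9, 2, 8]
pos 7: 2 -> hit
pos 8: 8 -> hit
pos 9: 9 -> hit
pos 10: 8 -> hit
pos 11: 7 -> fault, evict 9, frames [2, 8, 7]
At position 11, page 9 is evicted.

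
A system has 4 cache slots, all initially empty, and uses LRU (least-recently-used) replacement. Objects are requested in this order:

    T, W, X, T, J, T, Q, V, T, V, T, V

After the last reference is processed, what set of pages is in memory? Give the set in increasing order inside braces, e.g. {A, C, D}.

{J, Q, T, V}

T -> miss, frames [T]
W -> miss, frames [T, W]
X -> miss, frames [T, W, X]
T -> hit
J -> miss, frames [W, X, T, J]
T -> hit
Q -> miss, evict W, frames [X, J, T, Q]
V -> miss, evict X, frames [J, T, Q, V]
T -> hit
V -> hit
T -> hit
V -> hit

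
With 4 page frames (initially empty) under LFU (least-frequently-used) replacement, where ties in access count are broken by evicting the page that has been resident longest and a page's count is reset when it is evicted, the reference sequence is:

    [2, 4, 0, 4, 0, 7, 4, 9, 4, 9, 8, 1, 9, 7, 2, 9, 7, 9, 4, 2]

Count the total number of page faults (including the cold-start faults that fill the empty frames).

2: fault, frames {2}
4: fault, frames {2,4}
0: fault, frames {2,4,0}
4: hit
0: hit
7: fault, frames {2,4,0,7}
4: hit
9: fault, evict 2, frames {4,0,7,9}
4: hit
9: hit
8: fault, evict 7, frames {4,0,9,8}
1: fault, evict 8, frames {4,0,9,1}
9: hit
7: fault, evict 1, frames {4,0,9,7}
2: fault, evict 7, frames {4,0,9,2}
9: hit
7: fault, evict 2, frames {4,0,9,7}
9: hit
4: hit
2: fault, evict 7, frames {4,0,9,2}
Page faults: 11.

11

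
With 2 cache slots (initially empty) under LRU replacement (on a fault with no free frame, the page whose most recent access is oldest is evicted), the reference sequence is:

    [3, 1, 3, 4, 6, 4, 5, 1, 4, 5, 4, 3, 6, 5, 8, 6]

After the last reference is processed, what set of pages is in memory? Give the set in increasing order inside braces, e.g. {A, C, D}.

3 → miss, frames (3)
1 → miss, frames (3 1)
3 → hit
4 → miss, evict 1, frames (3 4)
6 → miss, evict 3, frames (4 6)
4 → hit
5 → miss, evict 6, frames (4 5)
1 → miss, evict 4, frames (5 1)
4 → miss, evict 5, frames (1 4)
5 → miss, evict 1, frames (4 5)
4 → hit
3 → miss, evict 5, frames (4 3)
6 → miss, evict 4, frames (3 6)
5 → miss, evict 3, frames (6 5)
8 → miss, evict 6, frames (5 8)
6 → miss, evict 5, frames (8 6)

{6, 8}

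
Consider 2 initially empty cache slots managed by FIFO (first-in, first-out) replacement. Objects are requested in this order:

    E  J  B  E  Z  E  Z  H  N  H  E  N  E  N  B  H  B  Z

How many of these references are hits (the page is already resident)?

7

E: fault, frames [E]
J: fault, frames [E, J]
B: fault, evict E, frames [J, B]
E: fault, evict J, frames [B, E]
Z: fault, evict B, frames [E, Z]
E: hit
Z: hit
H: fault, evict E, frames [Z, H]
N: fault, evict Z, frames [H, N]
H: hit
E: fault, evict H, frames [N, E]
N: hit
E: hit
N: hit
B: fault, evict N, frames [E, B]
H: fault, evict E, frames [B, H]
B: hit
Z: fault, evict B, frames [H, Z]
Hits: 7.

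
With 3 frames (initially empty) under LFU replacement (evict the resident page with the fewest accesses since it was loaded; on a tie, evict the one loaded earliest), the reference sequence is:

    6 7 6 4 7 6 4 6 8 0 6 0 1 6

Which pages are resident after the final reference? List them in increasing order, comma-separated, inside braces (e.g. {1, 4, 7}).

{0, 1, 6}

6: miss, frames (6)
7: miss, frames (6 7)
6: hit
4: miss, frames (6 7 4)
7: hit
6: hit
4: hit
6: hit
8: miss, evict 7, frames (6 4 8)
0: miss, evict 8, frames (6 4 0)
6: hit
0: hit
1: miss, evict 4, frames (6 0 1)
6: hit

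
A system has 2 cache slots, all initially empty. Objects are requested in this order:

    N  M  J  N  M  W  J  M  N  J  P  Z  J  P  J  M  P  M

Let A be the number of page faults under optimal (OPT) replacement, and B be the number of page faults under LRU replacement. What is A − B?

Under OPT: F F F . F F . F F . F F . F . F . . → 11 faults.
Under LRU: F F F F F F F F F F F F F F . F F . → 16 faults.
A − B = 11 − 16 = -5.

-5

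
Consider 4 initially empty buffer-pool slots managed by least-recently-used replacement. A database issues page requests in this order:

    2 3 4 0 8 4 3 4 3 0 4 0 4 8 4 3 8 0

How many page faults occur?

2: fault, frames (2)
3: fault, frames (2 3)
4: fault, frames (2 3 4)
0: fault, frames (2 3 4 0)
8: fault, evict 2, frames (3 4 0 8)
4: hit
3: hit
4: hit
3: hit
0: hit
4: hit
0: hit
4: hit
8: hit
4: hit
3: hit
8: hit
0: hit
Page faults: 5.

5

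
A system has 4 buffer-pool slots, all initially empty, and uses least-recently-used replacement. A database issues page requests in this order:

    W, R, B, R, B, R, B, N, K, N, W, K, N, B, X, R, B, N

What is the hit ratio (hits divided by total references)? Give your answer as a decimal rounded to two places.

0.56

W -> miss, frames [W]
R -> miss, frames [W, R]
B -> miss, frames [W, R, B]
R -> hit
B -> hit
R -> hit
B -> hit
N -> miss, frames [W, R, B, N]
K -> miss, evict W, frames [R, B, N, K]
N -> hit
W -> miss, evict R, frames [B, K, N, W]
K -> hit
N -> hit
B -> hit
X -> miss, evict W, frames [K, N, B, X]
R -> miss, evict K, frames [N, B, X, R]
B -> hit
N -> hit
Hits: 10 of 18 references → 10/18 = 0.5556.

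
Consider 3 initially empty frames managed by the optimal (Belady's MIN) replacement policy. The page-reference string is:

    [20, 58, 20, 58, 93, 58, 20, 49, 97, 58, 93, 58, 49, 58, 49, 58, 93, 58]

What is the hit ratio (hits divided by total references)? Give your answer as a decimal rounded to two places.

0.67

20: fault, frames [20]
58: fault, frames [20, 58]
20: hit
58: hit
93: fault, frames [20, 58, 93]
58: hit
20: hit
49: fault, evict 20, frames [58, 93, 49]
97: fault, evict 49, frames [58, 93, 97]
58: hit
93: hit
58: hit
49: fault, evict 97, frames [58, 93, 49]
58: hit
49: hit
58: hit
93: hit
58: hit
Hits: 12 of 18 references → 12/18 = 0.6667.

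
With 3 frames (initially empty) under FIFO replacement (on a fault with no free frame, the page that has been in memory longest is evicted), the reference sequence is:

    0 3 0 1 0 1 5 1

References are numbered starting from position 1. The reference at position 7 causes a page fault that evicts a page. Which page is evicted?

0

pos 1: 0: miss, frames {0}
pos 2: 3: miss, frames {0,3}
pos 3: 0: hit
pos 4: 1: miss, frames {0,3,1}
pos 5: 0: hit
pos 6: 1: hit
pos 7: 5: miss, evict 0, frames {3,1,5}
At position 7, page 0 is evicted.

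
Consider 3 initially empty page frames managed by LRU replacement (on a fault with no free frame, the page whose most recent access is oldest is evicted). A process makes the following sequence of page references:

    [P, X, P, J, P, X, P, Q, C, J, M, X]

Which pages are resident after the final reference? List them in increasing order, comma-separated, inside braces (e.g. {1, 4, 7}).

P: fault, frames {P}
X: fault, frames {P,X}
P: hit
J: fault, frames {X,P,J}
P: hit
X: hit
P: hit
Q: fault, evict J, frames {X,P,Q}
C: fault, evict X, frames {P,Q,C}
J: fault, evict P, frames {Q,C,J}
M: fault, evict Q, frames {C,J,M}
X: fault, evict C, frames {J,M,X}

{J, M, X}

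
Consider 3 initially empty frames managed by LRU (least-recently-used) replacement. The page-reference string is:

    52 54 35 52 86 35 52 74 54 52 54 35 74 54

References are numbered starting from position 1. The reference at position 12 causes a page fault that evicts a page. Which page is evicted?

pos 1: 52 → fault, frames [52]
pos 2: 54 → fault, frames [52, 54]
pos 3: 35 → fault, frames [52, 54, 35]
pos 4: 52 → hit
pos 5: 86 → fault, evict 54, frames [35, 52, 86]
pos 6: 35 → hit
pos 7: 52 → hit
pos 8: 74 → fault, evict 86, frames [35, 52, 74]
pos 9: 54 → fault, evict 35, frames [52, 74, 54]
pos 10: 52 → hit
pos 11: 54 → hit
pos 12: 35 → fault, evict 74, frames [52, 54, 35]
At position 12, page 74 is evicted.

74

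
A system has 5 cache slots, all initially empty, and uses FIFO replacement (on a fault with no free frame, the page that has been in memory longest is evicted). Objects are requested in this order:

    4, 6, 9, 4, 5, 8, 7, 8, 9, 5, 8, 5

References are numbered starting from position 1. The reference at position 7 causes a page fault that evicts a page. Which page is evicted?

4

pos 1: 4 → miss, frames {4}
pos 2: 6 → miss, frames {4,6}
pos 3: 9 → miss, frames {4,6,9}
pos 4: 4 → hit
pos 5: 5 → miss, frames {4,6,9,5}
pos 6: 8 → miss, frames {4,6,9,5,8}
pos 7: 7 → miss, evict 4, frames {6,9,5,8,7}
At position 7, page 4 is evicted.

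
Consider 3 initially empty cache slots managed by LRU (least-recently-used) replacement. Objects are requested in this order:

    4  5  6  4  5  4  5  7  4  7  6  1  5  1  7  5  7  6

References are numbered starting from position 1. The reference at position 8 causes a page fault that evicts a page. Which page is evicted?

pos 1: 4 → fault, frames {4}
pos 2: 5 → fault, frames {4,5}
pos 3: 6 → fault, frames {4,5,6}
pos 4: 4 → hit
pos 5: 5 → hit
pos 6: 4 → hit
pos 7: 5 → hit
pos 8: 7 → fault, evict 6, frames {4,5,7}
At position 8, page 6 is evicted.

6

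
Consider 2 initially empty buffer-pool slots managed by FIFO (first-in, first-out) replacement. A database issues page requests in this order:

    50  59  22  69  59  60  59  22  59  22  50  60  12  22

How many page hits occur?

2

50 → miss, frames (50)
59 → miss, frames (50 59)
22 → miss, evict 50, frames (59 22)
69 → miss, evict 59, frames (22 69)
59 → miss, evict 22, frames (69 59)
60 → miss, evict 69, frames (59 60)
59 → hit
22 → miss, evict 59, frames (60 22)
59 → miss, evict 60, frames (22 59)
22 → hit
50 → miss, evict 22, frames (59 50)
60 → miss, evict 59, frames (50 60)
12 → miss, evict 50, frames (60 12)
22 → miss, evict 60, frames (12 22)
Hits: 2.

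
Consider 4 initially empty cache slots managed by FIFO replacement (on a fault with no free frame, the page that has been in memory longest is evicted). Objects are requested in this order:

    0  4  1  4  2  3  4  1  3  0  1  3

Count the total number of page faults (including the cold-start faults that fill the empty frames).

0: fault, frames {0}
4: fault, frames {0,4}
1: fault, frames {0,4,1}
4: hit
2: fault, frames {0,4,1,2}
3: fault, evict 0, frames {4,1,2,3}
4: hit
1: hit
3: hit
0: fault, evict 4, frames {1,2,3,0}
1: hit
3: hit
Page faults: 6.

6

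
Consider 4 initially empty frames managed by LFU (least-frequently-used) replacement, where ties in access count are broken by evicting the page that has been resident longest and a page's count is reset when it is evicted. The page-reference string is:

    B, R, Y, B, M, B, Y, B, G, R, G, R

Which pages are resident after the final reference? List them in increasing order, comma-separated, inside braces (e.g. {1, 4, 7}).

B: fault, frames (B)
R: fault, frames (B R)
Y: fault, frames (B R Y)
B: hit
M: fault, frames (B R Y M)
B: hit
Y: hit
B: hit
G: fault, evict R, frames (B Y M G)
R: fault, evict M, frames (B Y G R)
G: hit
R: hit

{B, G, R, Y}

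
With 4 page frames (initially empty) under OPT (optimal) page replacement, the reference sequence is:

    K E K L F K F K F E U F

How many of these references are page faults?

K -> fault, frames [K]
E -> fault, frames [K, E]
K -> hit
L -> fault, frames [K, E, L]
F -> fault, frames [K, E, L, F]
K -> hit
F -> hit
K -> hit
F -> hit
E -> hit
U -> fault, evict L, frames [K, E, F, U]
F -> hit
Page faults: 5.

5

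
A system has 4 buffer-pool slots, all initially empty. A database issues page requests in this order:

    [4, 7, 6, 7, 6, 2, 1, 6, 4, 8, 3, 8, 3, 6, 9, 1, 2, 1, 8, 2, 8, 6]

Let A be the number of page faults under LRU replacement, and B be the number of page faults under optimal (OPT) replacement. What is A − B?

4

Under LRU: F F F . . F F . F F F . . . F F F . F . . F → 13 faults.
Under OPT: F F F . . F F . . F F . . . F . F . . . . . → 9 faults.
A − B = 13 − 9 = 4.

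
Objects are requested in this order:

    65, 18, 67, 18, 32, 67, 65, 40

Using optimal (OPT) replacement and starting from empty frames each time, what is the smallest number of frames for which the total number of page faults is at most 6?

2

f=1: 8 faults
f=2: 6 faults
f=3: 5 faults
f=4: 5 faults
f=5: 5 faults
Smallest f with faults ≤ 6 is 2.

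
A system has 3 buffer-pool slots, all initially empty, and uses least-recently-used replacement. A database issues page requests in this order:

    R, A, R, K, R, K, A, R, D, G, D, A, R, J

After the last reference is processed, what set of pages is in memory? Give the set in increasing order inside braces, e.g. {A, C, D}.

{A, J, R}

R -> fault, frames [R]
A -> fault, frames [R, A]
R -> hit
K -> fault, frames [A, R, K]
R -> hit
K -> hit
A -> hit
R -> hit
D -> fault, evict K, frames [A, R, D]
G -> fault, evict A, frames [R, D, G]
D -> hit
A -> fault, evict R, frames [G, D, A]
R -> fault, evict G, frames [D, A, R]
J -> fault, evict D, frames [A, R, J]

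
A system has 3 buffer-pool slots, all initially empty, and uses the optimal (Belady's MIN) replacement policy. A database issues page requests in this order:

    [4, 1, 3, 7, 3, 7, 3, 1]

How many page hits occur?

4 -> miss, frames [4]
1 -> miss, frames [4, 1]
3 -> miss, frames [4, 1, 3]
7 -> miss, evict 4, frames [1, 3, 7]
3 -> hit
7 -> hit
3 -> hit
1 -> hit
Hits: 4.

4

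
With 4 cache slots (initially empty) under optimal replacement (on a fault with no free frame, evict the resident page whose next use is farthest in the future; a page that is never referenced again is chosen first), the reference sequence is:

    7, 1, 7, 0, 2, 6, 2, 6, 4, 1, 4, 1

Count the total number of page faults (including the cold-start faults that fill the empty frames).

7 -> fault, frames [7]
1 -> fault, frames [7, 1]
7 -> hit
0 -> fault, frames [7, 1, 0]
2 -> fault, frames [7, 1, 0, 2]
6 -> fault, evict 0, frames [7, 1, 2, 6]
2 -> hit
6 -> hit
4 -> fault, evict 6, frames [7, 1, 2, 4]
1 -> hit
4 -> hit
1 -> hit
Page faults: 6.

6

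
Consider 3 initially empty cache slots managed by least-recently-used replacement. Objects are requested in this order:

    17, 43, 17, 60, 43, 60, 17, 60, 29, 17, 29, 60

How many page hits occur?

17 → fault, frames [17]
43 → fault, frames [17, 43]
17 → hit
60 → fault, frames [43, 17, 60]
43 → hit
60 → hit
17 → hit
60 → hit
29 → fault, evict 43, frames [17, 60, 29]
17 → hit
29 → hit
60 → hit
Hits: 8.

8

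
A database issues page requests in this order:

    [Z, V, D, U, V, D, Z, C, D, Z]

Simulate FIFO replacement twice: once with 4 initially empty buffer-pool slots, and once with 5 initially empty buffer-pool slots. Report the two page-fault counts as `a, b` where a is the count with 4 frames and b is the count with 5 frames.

4 frames: F F F F . . . F . F → 6 faults.
5 frames: F F F F . . . F . . → 5 faults.
5 < 6: adding a frame reduced faults, as is typical.

6, 5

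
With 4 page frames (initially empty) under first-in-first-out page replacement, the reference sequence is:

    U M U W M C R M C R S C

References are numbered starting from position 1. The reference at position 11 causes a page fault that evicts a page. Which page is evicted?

M

pos 1: U -> miss, frames [U]
pos 2: M -> miss, frames [U, M]
pos 3: U -> hit
pos 4: W -> miss, frames [U, M, W]
pos 5: M -> hit
pos 6: C -> miss, frames [U, M, W, C]
pos 7: R -> miss, evict U, frames [M, W, C, R]
pos 8: M -> hit
pos 9: C -> hit
pos 10: R -> hit
pos 11: S -> miss, evict M, frames [W, C, R, S]
At position 11, page M is evicted.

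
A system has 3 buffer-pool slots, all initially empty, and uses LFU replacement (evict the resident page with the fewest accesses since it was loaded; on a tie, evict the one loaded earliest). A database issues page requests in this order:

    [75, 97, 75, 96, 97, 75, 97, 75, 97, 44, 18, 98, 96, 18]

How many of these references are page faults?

8

75 → miss, frames [75]
97 → miss, frames [75, 97]
75 → hit
96 → miss, frames [75, 97, 96]
97 → hit
75 → hit
97 → hit
75 → hit
97 → hit
44 → miss, evict 96, frames [75, 97, 44]
18 → miss, evict 44, frames [75, 97, 18]
98 → miss, evict 18, frames [75, 97, 98]
96 → miss, evict 98, frames [75, 97, 96]
18 → miss, evict 96, frames [75, 97, 18]
Page faults: 8.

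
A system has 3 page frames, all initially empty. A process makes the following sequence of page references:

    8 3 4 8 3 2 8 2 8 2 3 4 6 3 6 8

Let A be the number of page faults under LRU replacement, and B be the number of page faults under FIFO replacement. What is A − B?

Under LRU: F F F . . F . . . . . F F . . F → 7 faults.
Under FIFO: F F F . . F F . . . F F F . . F → 9 faults.
A − B = 7 − 9 = -2.

-2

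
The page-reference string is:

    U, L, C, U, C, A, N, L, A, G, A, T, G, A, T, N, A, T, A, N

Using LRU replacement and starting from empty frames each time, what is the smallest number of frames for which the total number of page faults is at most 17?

2

f=1: 20 faults
f=2: 17 faults
f=3: 9 faults
f=4: 9 faults
f=5: 7 faults
f=6: 7 faults
f=7: 7 faults
Smallest f with faults ≤ 17 is 2.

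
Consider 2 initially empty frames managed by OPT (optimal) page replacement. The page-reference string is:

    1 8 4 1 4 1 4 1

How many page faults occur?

1 → miss, frames (1)
8 → miss, frames (1 8)
4 → miss, evict 8, frames (1 4)
1 → hit
4 → hit
1 → hit
4 → hit
1 → hit
Page faults: 3.

3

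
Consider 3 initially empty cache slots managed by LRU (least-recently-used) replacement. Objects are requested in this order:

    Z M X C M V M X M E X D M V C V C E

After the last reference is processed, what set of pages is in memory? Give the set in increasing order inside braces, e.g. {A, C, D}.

Z → miss, frames {Z}
M → miss, frames {Z,M}
X → miss, frames {Z,M,X}
C → miss, evict Z, frames {M,X,C}
M → hit
V → miss, evict X, frames {C,M,V}
M → hit
X → miss, evict C, frames {V,M,X}
M → hit
E → miss, evict V, frames {X,M,E}
X → hit
D → miss, evict M, frames {E,X,D}
M → miss, evict E, frames {X,D,M}
V → miss, evict X, frames {D,M,V}
C → miss, evict D, frames {M,V,C}
V → hit
C → hit
E → miss, evict M, frames {V,C,E}

{C, E, V}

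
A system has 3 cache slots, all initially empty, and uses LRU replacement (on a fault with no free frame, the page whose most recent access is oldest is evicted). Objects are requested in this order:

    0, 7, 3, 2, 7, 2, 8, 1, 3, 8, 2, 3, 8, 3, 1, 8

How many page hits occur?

0 → miss, frames {0}
7 → miss, frames {0,7}
3 → miss, frames {0,7,3}
2 → miss, evict 0, frames {7,3,2}
7 → hit
2 → hit
8 → miss, evict 3, frames {7,2,8}
1 → miss, evict 7, frames {2,8,1}
3 → miss, evict 2, frames {8,1,3}
8 → hit
2 → miss, evict 1, frames {3,8,2}
3 → hit
8 → hit
3 → hit
1 → miss, evict 2, frames {8,3,1}
8 → hit
Hits: 7.

7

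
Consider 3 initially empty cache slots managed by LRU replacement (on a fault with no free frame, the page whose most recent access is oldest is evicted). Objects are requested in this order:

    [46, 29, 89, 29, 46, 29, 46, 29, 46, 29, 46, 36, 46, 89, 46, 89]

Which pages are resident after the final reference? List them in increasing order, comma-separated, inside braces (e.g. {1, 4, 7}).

{36, 46, 89}

46: miss, frames {46}
29: miss, frames {46,29}
89: miss, frames {46,29,89}
29: hit
46: hit
29: hit
46: hit
29: hit
46: hit
29: hit
46: hit
36: miss, evict 89, frames {29,46,36}
46: hit
89: miss, evict 29, frames {36,46,89}
46: hit
89: hit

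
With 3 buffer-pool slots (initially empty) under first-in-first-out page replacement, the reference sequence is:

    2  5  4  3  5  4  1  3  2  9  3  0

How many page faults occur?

9

2: miss, frames (2)
5: miss, frames (2 5)
4: miss, frames (2 5 4)
3: miss, evict 2, frames (5 4 3)
5: hit
4: hit
1: miss, evict 5, frames (4 3 1)
3: hit
2: miss, evict 4, frames (3 1 2)
9: miss, evict 3, frames (1 2 9)
3: miss, evict 1, frames (2 9 3)
0: miss, evict 2, frames (9 3 0)
Page faults: 9.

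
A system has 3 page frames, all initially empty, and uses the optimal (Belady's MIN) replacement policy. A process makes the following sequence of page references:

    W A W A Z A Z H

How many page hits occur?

4

W -> fault, frames {W}
A -> fault, frames {W,A}
W -> hit
A -> hit
Z -> fault, frames {W,A,Z}
A -> hit
Z -> hit
H -> fault, evict Z, frames {W,A,H}
Hits: 4.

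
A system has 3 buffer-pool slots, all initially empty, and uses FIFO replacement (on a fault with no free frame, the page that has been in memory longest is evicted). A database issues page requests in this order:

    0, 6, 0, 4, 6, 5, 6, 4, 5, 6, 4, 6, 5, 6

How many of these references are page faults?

4

0: fault, frames [0]
6: fault, frames [0, 6]
0: hit
4: fault, frames [0, 6, 4]
6: hit
5: fault, evict 0, frames [6, 4, 5]
6: hit
4: hit
5: hit
6: hit
4: hit
6: hit
5: hit
6: hit
Page faults: 4.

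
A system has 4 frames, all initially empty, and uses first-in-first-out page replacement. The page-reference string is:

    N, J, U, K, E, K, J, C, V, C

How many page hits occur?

3

N: fault, frames (N)
J: fault, frames (N J)
U: fault, frames (N J U)
K: fault, frames (N J U K)
E: fault, evict N, frames (J U K E)
K: hit
J: hit
C: fault, evict J, frames (U K E C)
V: fault, evict U, frames (K E C V)
C: hit
Hits: 3.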